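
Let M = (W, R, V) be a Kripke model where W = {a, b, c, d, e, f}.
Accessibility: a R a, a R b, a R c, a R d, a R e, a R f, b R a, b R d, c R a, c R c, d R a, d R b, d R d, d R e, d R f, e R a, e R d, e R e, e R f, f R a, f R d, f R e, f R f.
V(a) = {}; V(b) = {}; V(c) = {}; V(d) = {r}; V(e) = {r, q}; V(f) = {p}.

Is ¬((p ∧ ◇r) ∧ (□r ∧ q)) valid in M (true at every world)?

Let φ = ¬((p ∧ ◇r) ∧ (□r ∧ q)). Evaluate φ at each world:
  a (successors {a, b, c, d, e, f}): φ is true.
  b (successors {a, d}): φ is true.
  c (successors {a, c}): φ is true.
  d (successors {a, b, d, e, f}): φ is true.
  e (successors {a, d, e, f}): φ is true.
  f (successors {a, d, e, f}): φ is true.
For instance, at e:
  At e: (p ∧ ◇r) ∧ (□r ∧ q) is false, so ¬((p ∧ ◇r) ∧ (□r ∧ q)) is true.
    At e: p ∧ ◇r is false, □r ∧ q is false, so (p ∧ ◇r) ∧ (□r ∧ q) is false.
      At e: p is false, ◇r is true, so p ∧ ◇r is false.
      At e: □r is false, q is true, so □r ∧ q is false.

Yes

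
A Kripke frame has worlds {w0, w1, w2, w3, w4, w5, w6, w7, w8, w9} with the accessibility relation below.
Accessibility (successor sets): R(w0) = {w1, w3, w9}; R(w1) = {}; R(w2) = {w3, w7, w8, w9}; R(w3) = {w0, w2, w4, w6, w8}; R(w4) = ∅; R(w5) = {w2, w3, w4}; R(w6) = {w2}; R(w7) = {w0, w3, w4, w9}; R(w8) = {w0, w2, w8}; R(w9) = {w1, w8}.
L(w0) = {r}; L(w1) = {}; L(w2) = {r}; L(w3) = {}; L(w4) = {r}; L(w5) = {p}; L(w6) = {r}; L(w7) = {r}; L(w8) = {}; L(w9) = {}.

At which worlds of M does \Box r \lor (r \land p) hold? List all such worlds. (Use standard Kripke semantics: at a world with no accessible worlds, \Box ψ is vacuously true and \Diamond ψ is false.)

Let φ = \Box r \lor (r \land p). Evaluate φ at each world:
  w0 (successors {w1, w3, w9}): φ is false.
  w1 (successors ∅): φ is true.
  w2 (successors {w3, w7, w8, w9}): φ is false.
  w3 (successors {w0, w2, w4, w6, w8}): φ is false.
  w4 (successors ∅): φ is true.
  w5 (successors {w2, w3, w4}): φ is false.
  w6 (successors {w2}): φ is true.
  w7 (successors {w0, w3, w4, w9}): φ is false.
  w8 (successors {w0, w2, w8}): φ is false.
  w9 (successors {w1, w8}): φ is false.
For instance, at w0:
  At w0: \Box r is false, r \land p is false, so \Box r \lor (r \land p) is false.
    At w0: \Box r requires r at every successor {w1, w3, w9}.
      r fails at w1, so \Box r is false at w0.
Satisfying worlds: {w1, w4, w6}

w1, w4, w6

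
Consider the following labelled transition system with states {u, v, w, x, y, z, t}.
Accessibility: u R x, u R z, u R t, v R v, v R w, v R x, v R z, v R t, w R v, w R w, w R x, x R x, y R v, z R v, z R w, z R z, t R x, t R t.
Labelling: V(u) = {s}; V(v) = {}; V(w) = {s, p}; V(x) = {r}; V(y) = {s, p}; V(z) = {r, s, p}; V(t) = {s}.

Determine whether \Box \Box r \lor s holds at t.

At t: \Box \Box r is false, s is true, so \Box \Box r \lor s is true.
  At t: \Box \Box r requires \Box r at every successor {x, t}.
    \Box r fails at t, so \Box \Box r is false at t.
      At t: \Box r requires r at every successor {x, t}.
        r fails at t, so \Box r is false at t.

Yes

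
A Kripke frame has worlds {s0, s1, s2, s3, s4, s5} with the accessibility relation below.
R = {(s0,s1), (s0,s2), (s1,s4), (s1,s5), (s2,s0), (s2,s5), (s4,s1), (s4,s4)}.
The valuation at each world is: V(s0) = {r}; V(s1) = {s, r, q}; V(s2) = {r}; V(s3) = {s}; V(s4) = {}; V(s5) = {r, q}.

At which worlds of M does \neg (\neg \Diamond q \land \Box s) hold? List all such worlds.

s0, s1, s2, s4

Recall that \Box ψ holds at a world iff ψ holds at every accessible world, and \Diamond ψ holds iff ψ holds at some accessible world.
Let φ = \neg (\neg \Diamond q \land \Box s). Evaluate φ at each world:
  s0 (successors {s1, s2}): φ is true.
  s1 (successors {s4, s5}): φ is true.
  s2 (successors {s0, s5}): φ is true.
  s3 (successors ∅): φ is false.
  s4 (successors {s1, s4}): φ is true.
  s5 (successors ∅): φ is false.
For instance, at s0:
  At s0: \neg \Diamond q \land \Box s is false, so \neg (\neg \Diamond q \land \Box s) is true.
    At s0: \neg \Diamond q is false, \Box s is false, so \neg \Diamond q \land \Box s is false.
      At s0: \Diamond q is true, so \neg \Diamond q is false.
      At s0: \Box s requires s at every successor {s1, s2}.
        s fails at s2, so \Box s is false at s0.
Satisfying worlds: {s0, s1, s2, s4}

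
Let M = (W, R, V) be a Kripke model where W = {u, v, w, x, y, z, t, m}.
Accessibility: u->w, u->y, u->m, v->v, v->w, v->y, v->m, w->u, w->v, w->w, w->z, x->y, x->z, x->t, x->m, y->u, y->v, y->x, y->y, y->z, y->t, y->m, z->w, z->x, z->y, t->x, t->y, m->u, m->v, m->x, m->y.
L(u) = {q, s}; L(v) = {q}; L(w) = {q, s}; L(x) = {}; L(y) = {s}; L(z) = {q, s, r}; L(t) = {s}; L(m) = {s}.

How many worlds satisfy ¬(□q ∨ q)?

4

Let φ = ¬(□q ∨ q). Evaluate φ at each world:
  u (successors {w, y, m}): φ is false.
  v (successors {v, w, y, m}): φ is false.
  w (successors {u, v, w, z}): φ is false.
  x (successors {y, z, t, m}): φ is true.
  y (successors {u, v, x, y, z, t, m}): φ is true.
  z (successors {w, x, y}): φ is false.
  t (successors {x, y}): φ is true.
  m (successors {u, v, x, y}): φ is true.
For instance, at y:
  At y: □q ∨ q is false, so ¬(□q ∨ q) is true.
    At y: □q is false, q is false, so □q ∨ q is false.
      At y: □q requires q at every successor {u, v, x, y, z, t, m}.
        q fails at x, so □q is false at y.
Satisfying worlds: {x, y, t, m}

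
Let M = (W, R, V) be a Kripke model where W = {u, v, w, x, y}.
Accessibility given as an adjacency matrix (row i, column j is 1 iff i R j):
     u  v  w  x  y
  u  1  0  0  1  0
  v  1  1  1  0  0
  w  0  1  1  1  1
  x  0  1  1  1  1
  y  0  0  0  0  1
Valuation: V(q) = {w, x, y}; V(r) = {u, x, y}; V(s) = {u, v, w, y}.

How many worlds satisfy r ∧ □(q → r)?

2

Let φ = r ∧ □(q → r). Evaluate φ at each world:
  u (successors {u, x}): φ is true.
  v (successors {u, v, w}): φ is false.
  w (successors {v, w, x, y}): φ is false.
  x (successors {v, w, x, y}): φ is false.
  y (successors {y}): φ is true.
For instance, at u:
  At u: r is true, □(q → r) is true, so r ∧ □(q → r) is true.
    At u: □(q → r) requires q → r at every successor {u, x}.
      At u: q → r is true.
      At x: q → r is true.
    So □(q → r) is true at u.
Satisfying worlds: {u, y}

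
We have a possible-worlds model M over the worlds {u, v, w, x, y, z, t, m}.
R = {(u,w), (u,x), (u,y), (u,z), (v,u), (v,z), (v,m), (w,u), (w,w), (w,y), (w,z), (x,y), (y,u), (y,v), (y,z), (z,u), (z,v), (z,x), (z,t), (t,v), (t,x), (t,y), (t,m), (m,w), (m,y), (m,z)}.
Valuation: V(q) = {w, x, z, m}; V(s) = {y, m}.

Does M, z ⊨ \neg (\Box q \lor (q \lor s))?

Recall that \Box ψ holds at a world iff ψ holds at every accessible world, and \Diamond ψ holds iff ψ holds at some accessible world.
At z: \Box q \lor (q \lor s) is true, so \neg (\Box q \lor (q \lor s)) is false.
  At z: \Box q is false, q \lor s is true, so \Box q \lor (q \lor s) is true.
    At z: \Box q requires q at every successor {u, v, x, t}.
      q fails at u, so \Box q is false at z.

No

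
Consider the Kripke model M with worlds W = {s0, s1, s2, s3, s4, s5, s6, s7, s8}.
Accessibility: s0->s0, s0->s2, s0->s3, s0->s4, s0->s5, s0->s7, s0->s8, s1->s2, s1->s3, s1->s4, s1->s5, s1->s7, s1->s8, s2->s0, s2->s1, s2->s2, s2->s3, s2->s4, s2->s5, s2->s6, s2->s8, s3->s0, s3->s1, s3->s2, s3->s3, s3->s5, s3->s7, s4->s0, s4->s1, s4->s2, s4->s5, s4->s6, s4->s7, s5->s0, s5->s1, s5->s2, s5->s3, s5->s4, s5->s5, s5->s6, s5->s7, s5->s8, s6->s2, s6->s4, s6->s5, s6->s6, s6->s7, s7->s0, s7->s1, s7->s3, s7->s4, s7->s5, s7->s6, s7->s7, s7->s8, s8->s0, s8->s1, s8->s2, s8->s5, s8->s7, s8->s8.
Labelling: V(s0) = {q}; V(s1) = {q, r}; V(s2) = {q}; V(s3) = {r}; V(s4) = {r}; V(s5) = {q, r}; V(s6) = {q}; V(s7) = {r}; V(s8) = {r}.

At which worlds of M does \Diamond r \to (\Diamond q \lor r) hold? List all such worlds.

Recall that \Diamond ψ holds at a world iff ψ holds at some accessible world.
Let φ = \Diamond r \to (\Diamond q \lor r). Evaluate φ at each world:
  s0 (successors {s0, s2, s3, s4, s5, s7, s8}): φ is true.
  s1 (successors {s2, s3, s4, s5, s7, s8}): φ is true.
  s2 (successors {s0, s1, s2, s3, s4, s5, s6, s8}): φ is true.
  s3 (successors {s0, s1, s2, s3, s5, s7}): φ is true.
  s4 (successors {s0, s1, s2, s5, s6, s7}): φ is true.
  s5 (successors {s0, s1, s2, s3, s4, s5, s6, s7, s8}): φ is true.
  s6 (successors {s2, s4, s5, s6, s7}): φ is true.
  s7 (successors {s0, s1, s3, s4, s5, s6, s7, s8}): φ is true.
  s8 (successors {s0, s1, s2, s5, s7, s8}): φ is true.
For instance, at s0:
  At s0: \Diamond r is true, \Diamond q \lor r is true, so \Diamond r \to (\Diamond q \lor r) is true.
    At s0: \Diamond r requires r at some successor in {s0, s2, s3, s4, s5, s7, s8}.
      r holds at s3, so \Diamond r is true at s0.
    At s0: \Diamond q is true, r is false, so \Diamond q \lor r is true.
      At s0: \Diamond q requires q at some successor in {s0, s2, s3, s4, s5, s7, s8}.
        q holds at s0, so \Diamond q is true at s0.
Satisfying worlds: {s0, s1, s2, s3, s4, s5, s6, s7, s8}

s0, s1, s2, s3, s4, s5, s6, s7, s8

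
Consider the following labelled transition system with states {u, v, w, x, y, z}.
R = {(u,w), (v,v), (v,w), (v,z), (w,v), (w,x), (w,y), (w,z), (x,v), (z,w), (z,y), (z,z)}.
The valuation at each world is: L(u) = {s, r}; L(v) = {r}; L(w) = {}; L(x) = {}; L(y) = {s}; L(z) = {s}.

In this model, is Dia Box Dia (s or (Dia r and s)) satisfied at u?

Recall that Box ψ holds at a world iff ψ holds at every accessible world, and Dia ψ holds iff ψ holds at some accessible world.
At u: Dia Box Dia (s or (Dia r and s)) requires Box Dia (s or (Dia r and s)) at some successor in {w}.
  At w: Box Dia (s or (Dia r and s)) is false.
So Dia Box Dia (s or (Dia r and s)) is false at u.

No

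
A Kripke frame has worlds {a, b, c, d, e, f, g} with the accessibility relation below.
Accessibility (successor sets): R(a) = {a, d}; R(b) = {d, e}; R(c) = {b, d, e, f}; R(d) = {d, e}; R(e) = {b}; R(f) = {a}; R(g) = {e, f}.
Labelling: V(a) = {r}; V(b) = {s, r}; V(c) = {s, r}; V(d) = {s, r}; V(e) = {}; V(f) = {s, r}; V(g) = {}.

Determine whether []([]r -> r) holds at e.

Yes

Recall that []ψ holds at a world iff ψ holds at every accessible world, and <>ψ holds iff ψ holds at some accessible world.
At e: []([]r -> r) requires []r -> r at every successor {b}.
    At b: []r is false, r is true, so []r -> r is true.
      At b: []r requires r at every successor {d, e}.
        r fails at e, so []r is false at b.
So []([]r -> r) is true at e.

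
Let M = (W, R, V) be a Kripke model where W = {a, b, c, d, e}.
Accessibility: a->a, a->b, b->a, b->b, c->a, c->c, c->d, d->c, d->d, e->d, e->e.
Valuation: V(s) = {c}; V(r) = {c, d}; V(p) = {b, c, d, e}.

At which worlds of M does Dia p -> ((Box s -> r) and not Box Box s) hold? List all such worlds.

Recall that Box ψ holds at a world iff ψ holds at every accessible world, and Dia ψ holds iff ψ holds at some accessible world.
Let φ = Dia p -> ((Box s -> r) and not Box Box s). Evaluate φ at each world:
  a (successors {a, b}): φ is true.
  b (successors {a, b}): φ is true.
  c (successors {a, c, d}): φ is true.
  d (successors {c, d}): φ is true.
  e (successors {d, e}): φ is true.
For instance, at b:
  At b: Dia p is true, (Box s -> r) and not Box Box s is true, so Dia p -> ((Box s -> r) and not Box Box s) is true.
    At b: Dia p requires p at some successor in {a, b}.
      p holds at b, so Dia p is true at b.
    At b: Box s -> r is true, not Box Box s is true, so (Box s -> r) and not Box Box s is true.
      At b: Box s is false, r is false, so Box s -> r is true.
      At b: Box Box s is false, so not Box Box s is true.
Satisfying worlds: {a, b, c, d, e}

a, b, c, d, e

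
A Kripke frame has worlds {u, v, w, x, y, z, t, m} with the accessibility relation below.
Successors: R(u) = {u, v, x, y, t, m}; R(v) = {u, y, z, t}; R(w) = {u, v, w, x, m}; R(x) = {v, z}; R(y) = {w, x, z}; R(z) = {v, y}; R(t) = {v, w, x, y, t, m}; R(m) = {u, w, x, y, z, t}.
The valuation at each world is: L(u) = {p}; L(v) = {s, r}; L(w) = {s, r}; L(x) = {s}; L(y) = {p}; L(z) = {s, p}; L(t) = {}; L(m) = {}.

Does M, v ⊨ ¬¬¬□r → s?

Yes

At v: ¬¬¬□r is true, s is true, so ¬¬¬□r → s is true.
  At v: ¬¬□r is false, so ¬¬¬□r is true.
    At v: ¬□r is true, so ¬¬□r is false.
      At v: □r is false, so ¬□r is true.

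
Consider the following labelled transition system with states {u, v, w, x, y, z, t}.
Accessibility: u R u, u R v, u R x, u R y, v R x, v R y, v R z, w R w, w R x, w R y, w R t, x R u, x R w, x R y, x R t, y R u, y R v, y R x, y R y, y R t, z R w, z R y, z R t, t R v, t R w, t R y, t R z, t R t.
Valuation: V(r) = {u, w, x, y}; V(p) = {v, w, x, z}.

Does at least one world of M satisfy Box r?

No

Let φ = Box r. Evaluate φ at each world:
  u (successors {u, v, x, y}): φ is false.
  v (successors {x, y, z}): φ is false.
  w (successors {w, x, y, t}): φ is false.
  x (successors {u, w, y, t}): φ is false.
  y (successors {u, v, x, y, t}): φ is false.
  z (successors {w, y, t}): φ is false.
  t (successors {v, w, y, z, t}): φ is false.
For instance, at t:
  At t: Box r requires r at every successor {v, w, y, z, t}.
    r fails at v, so Box r is false at t.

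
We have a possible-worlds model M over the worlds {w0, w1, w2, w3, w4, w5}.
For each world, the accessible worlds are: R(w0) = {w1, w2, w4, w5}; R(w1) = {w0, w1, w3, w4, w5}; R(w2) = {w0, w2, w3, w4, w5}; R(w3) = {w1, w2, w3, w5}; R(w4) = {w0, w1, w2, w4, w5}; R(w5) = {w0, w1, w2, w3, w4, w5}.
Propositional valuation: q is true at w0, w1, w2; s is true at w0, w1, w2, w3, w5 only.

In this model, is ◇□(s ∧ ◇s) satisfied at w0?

At w0: ◇□(s ∧ ◇s) requires □(s ∧ ◇s) at some successor in {w1, w2, w4, w5}.
  At w1: □(s ∧ ◇s) is false.
  At w2: □(s ∧ ◇s) is false.
  At w4: □(s ∧ ◇s) is false.
  At w5: □(s ∧ ◇s) is false.
So ◇□(s ∧ ◇s) is false at w0.

No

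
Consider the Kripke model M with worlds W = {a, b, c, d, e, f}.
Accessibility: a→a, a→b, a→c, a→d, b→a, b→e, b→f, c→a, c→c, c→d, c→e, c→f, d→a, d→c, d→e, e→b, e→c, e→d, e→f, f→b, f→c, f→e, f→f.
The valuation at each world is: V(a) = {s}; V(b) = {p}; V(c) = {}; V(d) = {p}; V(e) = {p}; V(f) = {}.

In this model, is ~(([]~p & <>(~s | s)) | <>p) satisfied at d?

At d: ([]~p & <>(~s | s)) | <>p is true, so ~(([]~p & <>(~s | s)) | <>p) is false.
  At d: []~p & <>(~s | s) is false, <>p is true, so ([]~p & <>(~s | s)) | <>p is true.
    At d: []~p is false, <>(~s | s) is true, so []~p & <>(~s | s) is false.
      At d: []~p requires ~p at every successor {a, c, e}.
        ~p fails at e, so []~p is false at d.
      At d: <>(~s | s) requires ~s | s at some successor in {a, c, e}.
        ~s | s holds at a, so <>(~s | s) is true at d.
    At d: <>p requires p at some successor in {a, c, e}.
      p holds at e, so <>p is true at d.

No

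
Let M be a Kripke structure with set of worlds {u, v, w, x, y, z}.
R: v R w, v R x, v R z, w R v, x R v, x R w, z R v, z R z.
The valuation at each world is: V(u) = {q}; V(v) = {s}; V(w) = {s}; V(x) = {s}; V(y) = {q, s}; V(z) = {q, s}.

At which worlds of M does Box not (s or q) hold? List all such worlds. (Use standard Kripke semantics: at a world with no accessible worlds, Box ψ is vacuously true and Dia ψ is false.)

u, y

Let φ = Box not (s or q). Evaluate φ at each world:
  u (successors ∅): φ is true.
  v (successors {w, x, z}): φ is false.
  w (successors {v}): φ is false.
  x (successors {v, w}): φ is false.
  y (successors ∅): φ is true.
  z (successors {v, z}): φ is false.
For instance, at v:
  At v: Box not (s or q) requires not (s or q) at every successor {w, x, z}.
    not (s or q) fails at w, so Box not (s or q) is false at v.
Satisfying worlds: {u, y}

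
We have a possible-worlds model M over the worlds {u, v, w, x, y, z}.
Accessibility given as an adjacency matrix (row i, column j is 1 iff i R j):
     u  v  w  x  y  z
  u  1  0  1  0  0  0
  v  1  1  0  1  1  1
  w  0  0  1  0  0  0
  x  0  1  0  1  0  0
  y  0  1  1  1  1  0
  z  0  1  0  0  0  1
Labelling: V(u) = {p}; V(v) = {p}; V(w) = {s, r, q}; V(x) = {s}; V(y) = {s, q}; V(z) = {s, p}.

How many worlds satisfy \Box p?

Let φ = \Box p. Evaluate φ at each world:
  u (successors {u, w}): φ is false.
  v (successors {u, v, x, y, z}): φ is false.
  w (successors {w}): φ is false.
  x (successors {v, x}): φ is false.
  y (successors {v, w, x, y}): φ is false.
  z (successors {v, z}): φ is true.
For instance, at w:
  At w: \Box p requires p at every successor {w}.
    p fails at w, so \Box p is false at w.
Satisfying worlds: {z}

1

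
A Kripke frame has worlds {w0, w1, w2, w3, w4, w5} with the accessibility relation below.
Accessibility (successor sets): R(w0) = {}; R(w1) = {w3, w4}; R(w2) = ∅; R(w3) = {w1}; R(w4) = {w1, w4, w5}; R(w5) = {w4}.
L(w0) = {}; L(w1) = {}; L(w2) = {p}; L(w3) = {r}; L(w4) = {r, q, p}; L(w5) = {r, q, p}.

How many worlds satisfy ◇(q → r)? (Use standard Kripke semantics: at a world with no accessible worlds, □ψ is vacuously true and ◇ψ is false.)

4

Recall that ◇ψ holds at a world iff ψ holds at some accessible world.
Let φ = ◇(q → r). Evaluate φ at each world:
  w0 (successors ∅): φ is false.
  w1 (successors {w3, w4}): φ is true.
  w2 (successors ∅): φ is false.
  w3 (successors {w1}): φ is true.
  w4 (successors {w1, w4, w5}): φ is true.
  w5 (successors {w4}): φ is true.
For instance, at w4:
  At w4: ◇(q → r) requires q → r at some successor in {w1, w4, w5}.
    q → r holds at w1, so ◇(q → r) is true at w4.
Satisfying worlds: {w1, w3, w4, w5}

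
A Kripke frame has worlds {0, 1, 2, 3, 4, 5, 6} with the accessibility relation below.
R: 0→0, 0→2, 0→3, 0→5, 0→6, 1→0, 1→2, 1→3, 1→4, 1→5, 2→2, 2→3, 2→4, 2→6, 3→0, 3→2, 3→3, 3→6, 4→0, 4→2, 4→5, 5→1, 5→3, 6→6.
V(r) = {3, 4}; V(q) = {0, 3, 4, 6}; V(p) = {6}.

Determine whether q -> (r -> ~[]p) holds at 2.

At 2: q is false, r -> ~[]p is true, so q -> (r -> ~[]p) is true.
  At 2: r is false, ~[]p is true, so r -> ~[]p is true.
    At 2: []p is false, so ~[]p is true.
      At 2: []p requires p at every successor {2, 3, 4, 6}.
        p fails at 2, so []p is false at 2.

Yes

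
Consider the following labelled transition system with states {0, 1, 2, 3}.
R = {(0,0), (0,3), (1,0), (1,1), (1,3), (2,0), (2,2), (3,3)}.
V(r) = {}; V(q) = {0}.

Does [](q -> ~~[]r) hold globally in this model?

No

Recall that []ψ holds at a world iff ψ holds at every accessible world, and <>ψ holds iff ψ holds at some accessible world.
Let φ = [](q -> ~~[]r). Evaluate φ at each world:
  0 (successors {0, 3}): φ is false.
  1 (successors {0, 1, 3}): φ is false.
  2 (successors {0, 2}): φ is false.
  3 (successors {3}): φ is true.
Detail at 0 (counterexample):
  At 0: [](q -> ~~[]r) requires q -> ~~[]r at every successor {0, 3}.
    q -> ~~[]r fails at 0, so [](q -> ~~[]r) is false at 0.
      At 0: q is true, ~~[]r is false, so q -> ~~[]r is false.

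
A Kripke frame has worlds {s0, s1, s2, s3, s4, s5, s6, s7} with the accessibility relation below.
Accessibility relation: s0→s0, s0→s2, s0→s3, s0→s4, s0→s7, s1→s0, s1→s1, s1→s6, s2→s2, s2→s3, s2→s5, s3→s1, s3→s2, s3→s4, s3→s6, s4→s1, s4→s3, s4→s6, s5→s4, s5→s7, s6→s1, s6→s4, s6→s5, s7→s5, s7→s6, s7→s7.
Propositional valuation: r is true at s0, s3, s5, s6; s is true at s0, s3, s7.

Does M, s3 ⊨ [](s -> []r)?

At s3: [](s -> []r) requires s -> []r at every successor {s1, s2, s4, s6}.
  At s1: s -> []r is true.
  At s2: s -> []r is true.
  At s4: s -> []r is true.
  At s6: s -> []r is true.
So [](s -> []r) is true at s3.

Yes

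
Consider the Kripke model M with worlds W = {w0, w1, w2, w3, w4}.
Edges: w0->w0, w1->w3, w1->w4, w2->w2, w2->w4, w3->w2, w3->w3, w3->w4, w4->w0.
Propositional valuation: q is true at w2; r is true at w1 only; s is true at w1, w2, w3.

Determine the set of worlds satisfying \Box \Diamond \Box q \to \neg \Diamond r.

Let φ = \Box \Diamond \Box q \to \neg \Diamond r. Evaluate φ at each world:
  w0 (successors {w0}): φ is true.
  w1 (successors {w3, w4}): φ is true.
  w2 (successors {w2, w4}): φ is true.
  w3 (successors {w2, w3, w4}): φ is true.
  w4 (successors {w0}): φ is true.
For instance, at w4:
  At w4: \Box \Diamond \Box q is false, \neg \Diamond r is true, so \Box \Diamond \Box q \to \neg \Diamond r is true.
    At w4: \Box \Diamond \Box q requires \Diamond \Box q at every successor {w0}.
      \Diamond \Box q fails at w0, so \Box \Diamond \Box q is false at w4.
    At w4: \Diamond r is false, so \neg \Diamond r is true.
      At w4: \Diamond r requires r at some successor in {w0}.
        At w0: r is false.
      So \Diamond r is false at w4.
Satisfying worlds: {w0, w1, w2, w3, w4}

w0, w1, w2, w3, w4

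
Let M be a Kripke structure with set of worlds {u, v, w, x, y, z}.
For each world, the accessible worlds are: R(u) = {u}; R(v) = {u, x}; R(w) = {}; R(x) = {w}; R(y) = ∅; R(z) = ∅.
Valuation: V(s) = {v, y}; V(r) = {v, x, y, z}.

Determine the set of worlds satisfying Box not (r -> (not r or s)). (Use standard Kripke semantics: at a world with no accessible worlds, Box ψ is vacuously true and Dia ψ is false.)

w, y, z

Let φ = Box not (r -> (not r or s)). Evaluate φ at each world:
  u (successors {u}): φ is false.
  v (successors {u, x}): φ is false.
  w (successors ∅): φ is true.
  x (successors {w}): φ is false.
  y (successors ∅): φ is true.
  z (successors ∅): φ is true.
For instance, at u:
  At u: Box not (r -> (not r or s)) requires not (r -> (not r or s)) at every successor {u}.
    not (r -> (not r or s)) fails at u, so Box not (r -> (not r or s)) is false at u.
Satisfying worlds: {w, y, z}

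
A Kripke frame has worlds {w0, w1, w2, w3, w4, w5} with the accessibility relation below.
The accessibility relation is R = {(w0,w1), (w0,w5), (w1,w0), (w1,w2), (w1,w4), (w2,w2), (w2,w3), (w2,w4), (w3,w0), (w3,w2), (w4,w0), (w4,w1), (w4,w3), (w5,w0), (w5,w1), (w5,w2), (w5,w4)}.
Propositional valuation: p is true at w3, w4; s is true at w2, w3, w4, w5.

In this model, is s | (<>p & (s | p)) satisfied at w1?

No

At w1: s is false, <>p & (s | p) is false, so s | (<>p & (s | p)) is false.
  At w1: <>p is true, s | p is false, so <>p & (s | p) is false.
    At w1: <>p requires p at some successor in {w0, w2, w4}.
      p holds at w4, so <>p is true at w1.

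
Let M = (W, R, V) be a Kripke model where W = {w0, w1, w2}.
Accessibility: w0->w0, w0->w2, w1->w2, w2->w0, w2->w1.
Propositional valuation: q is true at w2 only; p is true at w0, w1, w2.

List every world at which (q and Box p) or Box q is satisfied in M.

w1, w2

Let φ = (q and Box p) or Box q. Evaluate φ at each world:
  w0 (successors {w0, w2}): φ is false.
  w1 (successors {w2}): φ is true.
  w2 (successors {w0, w1}): φ is true.
For instance, at w1:
  At w1: q and Box p is false, Box q is true, so (q and Box p) or Box q is true.
    At w1: q is false, Box p is true, so q and Box p is false.
      At w1: Box p requires p at every successor {w2}.
        At w2: p is true.
      So Box p is true at w1.
    At w1: Box q requires q at every successor {w2}.
      At w2: q is true.
    So Box q is true at w1.
Satisfying worlds: {w1, w2}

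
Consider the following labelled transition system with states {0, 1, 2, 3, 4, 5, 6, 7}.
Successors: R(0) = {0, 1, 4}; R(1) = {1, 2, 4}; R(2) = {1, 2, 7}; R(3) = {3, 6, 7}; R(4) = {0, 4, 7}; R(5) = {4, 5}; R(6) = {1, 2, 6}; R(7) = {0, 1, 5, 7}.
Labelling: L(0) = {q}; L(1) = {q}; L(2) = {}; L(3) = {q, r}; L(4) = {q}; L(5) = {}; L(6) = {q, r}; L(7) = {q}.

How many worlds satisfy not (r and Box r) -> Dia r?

Let φ = not (r and Box r) -> Dia r. Evaluate φ at each world:
  0 (successors {0, 1, 4}): φ is false.
  1 (successors {1, 2, 4}): φ is false.
  2 (successors {1, 2, 7}): φ is false.
  3 (successors {3, 6, 7}): φ is true.
  4 (successors {0, 4, 7}): φ is false.
  5 (successors {4, 5}): φ is false.
  6 (successors {1, 2, 6}): φ is true.
  7 (successors {0, 1, 5, 7}): φ is false.
For instance, at 2:
  At 2: not (r and Box r) is true, Dia r is false, so not (r and Box r) -> Dia r is false.
    At 2: r and Box r is false, so not (r and Box r) is true.
      At 2: r is false, Box r is false, so r and Box r is false.
    At 2: Dia r requires r at some successor in {1, 2, 7}.
      At 1: r is false.
      At 2: r is false.
      At 7: r is false.
    So Dia r is false at 2.
Satisfying worlds: {3, 6}

2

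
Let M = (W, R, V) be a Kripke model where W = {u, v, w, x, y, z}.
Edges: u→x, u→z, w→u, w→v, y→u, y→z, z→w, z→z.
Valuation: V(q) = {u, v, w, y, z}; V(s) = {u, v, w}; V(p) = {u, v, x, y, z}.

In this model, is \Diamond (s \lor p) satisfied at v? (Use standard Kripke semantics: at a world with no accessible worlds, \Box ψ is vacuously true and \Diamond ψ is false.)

No

At v: no accessible worlds, so \Diamond (s \lor p) is false.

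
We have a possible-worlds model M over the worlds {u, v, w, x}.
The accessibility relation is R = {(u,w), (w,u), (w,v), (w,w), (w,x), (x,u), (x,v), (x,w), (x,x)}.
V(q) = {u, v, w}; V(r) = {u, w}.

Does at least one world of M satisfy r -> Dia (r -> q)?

Yes

Recall that Dia ψ holds at a world iff ψ holds at some accessible world.
Let φ = r -> Dia (r -> q). Evaluate φ at each world:
  u (successors {w}): φ is true.
  v (successors ∅): φ is true.
  w (successors {u, v, w, x}): φ is true.
  x (successors {u, v, w, x}): φ is true.
Detail at u (witness):
  At u: r is true, Dia (r -> q) is true, so r -> Dia (r -> q) is true.
    At u: Dia (r -> q) requires r -> q at some successor in {w}.
      r -> q holds at w, so Dia (r -> q) is true at u.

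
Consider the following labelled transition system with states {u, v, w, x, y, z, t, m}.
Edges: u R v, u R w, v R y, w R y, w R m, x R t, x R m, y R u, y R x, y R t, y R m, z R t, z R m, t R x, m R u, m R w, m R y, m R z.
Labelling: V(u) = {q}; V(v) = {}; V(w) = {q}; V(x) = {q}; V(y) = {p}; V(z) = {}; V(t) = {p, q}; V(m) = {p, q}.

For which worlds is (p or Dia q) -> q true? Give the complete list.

u, v, w, x, t, m

Recall that Dia ψ holds at a world iff ψ holds at some accessible world.
Let φ = (p or Dia q) -> q. Evaluate φ at each world:
  u (successors {v, w}): φ is true.
  v (successors {y}): φ is true.
  w (successors {y, m}): φ is true.
  x (successors {t, m}): φ is true.
  y (successors {u, x, t, m}): φ is false.
  z (successors {t, m}): φ is false.
  t (successors {x}): φ is true.
  m (successors {u, w, y, z}): φ is true.
For instance, at t:
  At t: p or Dia q is true, q is true, so (p or Dia q) -> q is true.
    At t: p is true, Dia q is true, so p or Dia q is true.
      At t: Dia q requires q at some successor in {x}.
        q holds at x, so Dia q is true at t.
Satisfying worlds: {u, v, w, x, t, m}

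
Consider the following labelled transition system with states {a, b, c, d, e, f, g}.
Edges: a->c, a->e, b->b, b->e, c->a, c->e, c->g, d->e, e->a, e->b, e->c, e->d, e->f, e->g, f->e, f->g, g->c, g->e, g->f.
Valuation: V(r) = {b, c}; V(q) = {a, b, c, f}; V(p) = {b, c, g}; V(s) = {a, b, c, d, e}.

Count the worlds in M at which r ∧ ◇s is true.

Recall that ◇ψ holds at a world iff ψ holds at some accessible world.
Let φ = r ∧ ◇s. Evaluate φ at each world:
  a (successors {c, e}): φ is false.
  b (successors {b, e}): φ is true.
  c (successors {a, e, g}): φ is true.
  d (successors {e}): φ is false.
  e (successors {a, b, c, d, f, g}): φ is false.
  f (successors {e, g}): φ is false.
  g (successors {c, e, f}): φ is false.
For instance, at e:
  At e: r is false, ◇s is true, so r ∧ ◇s is false.
    At e: ◇s requires s at some successor in {a, b, c, d, f, g}.
      s holds at a, so ◇s is true at e.
Satisfying worlds: {b, c}

2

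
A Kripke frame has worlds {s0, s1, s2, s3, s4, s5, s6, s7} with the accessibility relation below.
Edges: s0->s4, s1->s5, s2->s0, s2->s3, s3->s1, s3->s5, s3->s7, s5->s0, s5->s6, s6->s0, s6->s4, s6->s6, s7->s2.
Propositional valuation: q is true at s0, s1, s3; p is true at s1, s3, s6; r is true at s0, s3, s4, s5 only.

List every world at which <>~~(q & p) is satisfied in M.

s2, s3

Recall that <>ψ holds at a world iff ψ holds at some accessible world.
Let φ = <>~~(q & p). Evaluate φ at each world:
  s0 (successors {s4}): φ is false.
  s1 (successors {s5}): φ is false.
  s2 (successors {s0, s3}): φ is true.
  s3 (successors {s1, s5, s7}): φ is true.
  s4 (successors ∅): φ is false.
  s5 (successors {s0, s6}): φ is false.
  s6 (successors {s0, s4, s6}): φ is false.
  s7 (successors {s2}): φ is false.
For instance, at s0:
  At s0: <>~~(q & p) requires ~~(q & p) at some successor in {s4}.
    At s4: ~~(q & p) is false.
  So <>~~(q & p) is false at s0.
Satisfying worlds: {s2, s3}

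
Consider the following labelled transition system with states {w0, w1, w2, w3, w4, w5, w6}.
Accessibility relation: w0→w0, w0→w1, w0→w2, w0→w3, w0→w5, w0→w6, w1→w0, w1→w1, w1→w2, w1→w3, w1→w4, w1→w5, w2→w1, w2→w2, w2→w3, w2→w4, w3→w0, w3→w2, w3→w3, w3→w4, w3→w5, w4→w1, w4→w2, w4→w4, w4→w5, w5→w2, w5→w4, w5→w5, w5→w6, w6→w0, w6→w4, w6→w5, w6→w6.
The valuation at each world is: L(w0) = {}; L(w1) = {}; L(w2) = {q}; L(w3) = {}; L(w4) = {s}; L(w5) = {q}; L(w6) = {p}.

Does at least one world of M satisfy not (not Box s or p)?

Let φ = not (not Box s or p). Evaluate φ at each world:
  w0 (successors {w0, w1, w2, w3, w5, w6}): φ is false.
  w1 (successors {w0, w1, w2, w3, w4, w5}): φ is false.
  w2 (successors {w1, w2, w3, w4}): φ is false.
  w3 (successors {w0, w2, w3, w4, w5}): φ is false.
  w4 (successors {w1, w2, w4, w5}): φ is false.
  w5 (successors {w2, w4, w5, w6}): φ is false.
  w6 (successors {w0, w4, w5, w6}): φ is false.
For instance, at w2:
  At w2: not Box s or p is true, so not (not Box s or p) is false.
    At w2: not Box s is true, p is false, so not Box s or p is true.
      At w2: Box s is false, so not Box s is true.

No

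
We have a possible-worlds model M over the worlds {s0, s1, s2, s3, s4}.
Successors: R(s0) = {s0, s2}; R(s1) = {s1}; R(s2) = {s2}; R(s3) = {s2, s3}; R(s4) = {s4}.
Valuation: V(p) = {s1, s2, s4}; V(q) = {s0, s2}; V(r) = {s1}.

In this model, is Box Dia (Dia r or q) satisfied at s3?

Yes

At s3: Box Dia (Dia r or q) requires Dia (Dia r or q) at every successor {s2, s3}.
    At s2: Dia (Dia r or q) requires Dia r or q at some successor in {s2}.
      Dia r or q holds at s2, so Dia (Dia r or q) is true at s2.
    At s3: Dia (Dia r or q) requires Dia r or q at some successor in {s2, s3}.
      Dia r or q holds at s2, so Dia (Dia r or q) is true at s3.
So Box Dia (Dia r or q) is true at s3.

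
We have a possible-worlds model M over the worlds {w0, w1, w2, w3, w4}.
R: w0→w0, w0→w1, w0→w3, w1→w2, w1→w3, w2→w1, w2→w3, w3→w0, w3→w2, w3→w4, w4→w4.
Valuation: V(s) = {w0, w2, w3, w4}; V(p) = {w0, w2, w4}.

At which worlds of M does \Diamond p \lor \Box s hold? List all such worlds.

w0, w1, w3, w4

Let φ = \Diamond p \lor \Box s. Evaluate φ at each world:
  w0 (successors {w0, w1, w3}): φ is true.
  w1 (successors {w2, w3}): φ is true.
  w2 (successors {w1, w3}): φ is false.
  w3 (successors {w0, w2, w4}): φ is true.
  w4 (successors {w4}): φ is true.
For instance, at w2:
  At w2: \Diamond p is false, \Box s is false, so \Diamond p \lor \Box s is false.
    At w2: \Diamond p requires p at some successor in {w1, w3}.
      At w1: p is false.
      At w3: p is false.
    So \Diamond p is false at w2.
    At w2: \Box s requires s at every successor {w1, w3}.
      s fails at w1, so \Box s is false at w2.
Satisfying worlds: {w0, w1, w3, w4}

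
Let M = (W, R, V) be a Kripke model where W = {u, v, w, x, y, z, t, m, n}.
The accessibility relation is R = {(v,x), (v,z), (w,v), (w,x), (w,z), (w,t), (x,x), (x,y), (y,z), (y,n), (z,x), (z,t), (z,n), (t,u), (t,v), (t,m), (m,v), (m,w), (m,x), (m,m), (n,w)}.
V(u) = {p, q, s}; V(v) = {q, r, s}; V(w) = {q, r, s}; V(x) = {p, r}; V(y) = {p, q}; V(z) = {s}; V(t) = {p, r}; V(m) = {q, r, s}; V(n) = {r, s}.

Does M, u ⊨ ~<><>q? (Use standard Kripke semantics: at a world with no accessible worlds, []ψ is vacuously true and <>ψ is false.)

Yes

At u: <><>q is false, so ~<><>q is true.
  At u: no accessible worlds, so <><>q is false.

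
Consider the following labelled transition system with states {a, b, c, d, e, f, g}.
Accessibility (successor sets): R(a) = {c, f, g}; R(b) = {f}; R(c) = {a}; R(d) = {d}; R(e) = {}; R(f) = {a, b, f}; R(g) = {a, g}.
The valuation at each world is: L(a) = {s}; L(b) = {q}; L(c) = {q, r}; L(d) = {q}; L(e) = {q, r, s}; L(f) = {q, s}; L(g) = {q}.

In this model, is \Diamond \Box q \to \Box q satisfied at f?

Recall that \Box ψ holds at a world iff ψ holds at every accessible world, and \Diamond ψ holds iff ψ holds at some accessible world.
At f: \Diamond \Box q is true, \Box q is false, so \Diamond \Box q \to \Box q is false.
  At f: \Diamond \Box q requires \Box q at some successor in {a, b, f}.
    \Box q holds at a, so \Diamond \Box q is true at f.
      At a: \Box q requires q at every successor {c, f, g}.
        At c: q is true.
        At f: q is true.
        At g: q is true.
      So \Box q is true at a.
  At f: \Box q requires q at every successor {a, b, f}.
    q fails at a, so \Box q is false at f.

No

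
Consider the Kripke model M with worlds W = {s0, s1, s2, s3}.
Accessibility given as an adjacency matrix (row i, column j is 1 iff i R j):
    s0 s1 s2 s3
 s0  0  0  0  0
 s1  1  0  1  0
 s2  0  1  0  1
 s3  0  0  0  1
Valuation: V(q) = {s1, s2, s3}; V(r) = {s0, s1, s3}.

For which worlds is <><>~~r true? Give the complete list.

s1, s2, s3

Recall that <>ψ holds at a world iff ψ holds at some accessible world.
Let φ = <><>~~r. Evaluate φ at each world:
  s0 (successors ∅): φ is false.
  s1 (successors {s0, s2}): φ is true.
  s2 (successors {s1, s3}): φ is true.
  s3 (successors {s3}): φ is true.
For instance, at s3:
  At s3: <><>~~r requires <>~~r at some successor in {s3}.
    <>~~r holds at s3, so <><>~~r is true at s3.
      At s3: <>~~r requires ~~r at some successor in {s3}.
        ~~r holds at s3, so <>~~r is true at s3.
Satisfying worlds: {s1, s2, s3}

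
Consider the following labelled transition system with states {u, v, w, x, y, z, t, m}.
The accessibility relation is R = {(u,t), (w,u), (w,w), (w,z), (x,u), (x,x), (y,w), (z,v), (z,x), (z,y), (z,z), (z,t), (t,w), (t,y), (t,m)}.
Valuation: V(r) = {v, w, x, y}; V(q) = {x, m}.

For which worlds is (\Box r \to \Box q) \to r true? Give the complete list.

v, w, x, y

Let φ = (\Box r \to \Box q) \to r. Evaluate φ at each world:
  u (successors {t}): φ is false.
  v (successors ∅): φ is true.
  w (successors {u, w, z}): φ is true.
  x (successors {u, x}): φ is true.
  y (successors {w}): φ is true.
  z (successors {v, x, y, z, t}): φ is false.
  t (successors {w, y, m}): φ is false.
  m (successors ∅): φ is false.
For instance, at t:
  At t: \Box r \to \Box q is true, r is false, so (\Box r \to \Box q) \to r is false.
    At t: \Box r is false, \Box q is false, so \Box r \to \Box q is true.
      At t: \Box r requires r at every successor {w, y, m}.
        r fails at m, so \Box r is false at t.
      At t: \Box q requires q at every successor {w, y, m}.
        q fails at w, so \Box q is false at t.
Satisfying worlds: {v, w, x, y}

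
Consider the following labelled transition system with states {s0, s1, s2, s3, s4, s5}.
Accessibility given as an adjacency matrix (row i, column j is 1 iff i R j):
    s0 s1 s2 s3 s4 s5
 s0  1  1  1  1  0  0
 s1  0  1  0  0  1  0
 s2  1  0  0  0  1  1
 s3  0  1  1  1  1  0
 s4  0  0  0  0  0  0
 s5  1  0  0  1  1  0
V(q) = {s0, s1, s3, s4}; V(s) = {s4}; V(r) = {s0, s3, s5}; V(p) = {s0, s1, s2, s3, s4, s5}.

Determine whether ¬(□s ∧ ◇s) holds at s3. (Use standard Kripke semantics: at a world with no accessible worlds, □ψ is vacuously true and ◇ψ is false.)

Yes

At s3: □s ∧ ◇s is false, so ¬(□s ∧ ◇s) is true.
  At s3: □s is false, ◇s is true, so □s ∧ ◇s is false.
    At s3: □s requires s at every successor {s1, s2, s3, s4}.
      s fails at s1, so □s is false at s3.
    At s3: ◇s requires s at some successor in {s1, s2, s3, s4}.
      s holds at s4, so ◇s is true at s3.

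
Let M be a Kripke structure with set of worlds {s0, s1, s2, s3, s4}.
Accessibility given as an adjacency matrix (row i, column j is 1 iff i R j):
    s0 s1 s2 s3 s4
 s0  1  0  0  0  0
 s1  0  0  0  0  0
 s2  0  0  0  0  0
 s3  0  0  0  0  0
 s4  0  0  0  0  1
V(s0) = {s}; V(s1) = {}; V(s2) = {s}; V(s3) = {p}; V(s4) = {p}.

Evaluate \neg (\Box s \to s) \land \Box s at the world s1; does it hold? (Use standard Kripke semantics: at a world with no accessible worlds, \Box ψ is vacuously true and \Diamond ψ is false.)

Recall that \Box ψ holds at a world iff ψ holds at every accessible world, and \Diamond ψ holds iff ψ holds at some accessible world.
At s1: \neg (\Box s \to s) is true, \Box s is true, so \neg (\Box s \to s) \land \Box s is true.
  At s1: \Box s \to s is false, so \neg (\Box s \to s) is true.
    At s1: \Box s is true, s is false, so \Box s \to s is false.
      At s1: no accessible worlds, so \Box s holds vacuously.
  At s1: no accessible worlds, so \Box s holds vacuously.

Yes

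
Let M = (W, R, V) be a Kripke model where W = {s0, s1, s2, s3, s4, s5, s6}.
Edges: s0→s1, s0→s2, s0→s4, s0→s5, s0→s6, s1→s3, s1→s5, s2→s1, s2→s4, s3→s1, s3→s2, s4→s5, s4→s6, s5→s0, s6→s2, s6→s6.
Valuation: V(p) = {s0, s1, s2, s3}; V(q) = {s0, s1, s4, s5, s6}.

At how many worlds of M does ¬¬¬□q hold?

Recall that □ψ holds at a world iff ψ holds at every accessible world, and ◇ψ holds iff ψ holds at some accessible world.
Let φ = ¬¬¬□q. Evaluate φ at each world:
  s0 (successors {s1, s2, s4, s5, s6}): φ is true.
  s1 (successors {s3, s5}): φ is true.
  s2 (successors {s1, s4}): φ is false.
  s3 (successors {s1, s2}): φ is true.
  s4 (successors {s5, s6}): φ is false.
  s5 (successors {s0}): φ is false.
  s6 (successors {s2, s6}): φ is true.
For instance, at s1:
  At s1: ¬¬□q is false, so ¬¬¬□q is true.
    At s1: ¬□q is true, so ¬¬□q is false.
      At s1: □q is false, so ¬□q is true.
Satisfying worlds: {s0, s1, s3, s6}

4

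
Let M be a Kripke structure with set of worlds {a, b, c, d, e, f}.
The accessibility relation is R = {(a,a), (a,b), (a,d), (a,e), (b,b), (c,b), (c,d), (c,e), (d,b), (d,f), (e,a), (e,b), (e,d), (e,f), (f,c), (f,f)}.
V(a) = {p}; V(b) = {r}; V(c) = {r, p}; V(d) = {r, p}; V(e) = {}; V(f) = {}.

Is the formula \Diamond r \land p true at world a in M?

Recall that \Diamond ψ holds at a world iff ψ holds at some accessible world.
At a: \Diamond r is true, p is true, so \Diamond r \land p is true.
  At a: \Diamond r requires r at some successor in {a, b, d, e}.
    r holds at b, so \Diamond r is true at a.

Yes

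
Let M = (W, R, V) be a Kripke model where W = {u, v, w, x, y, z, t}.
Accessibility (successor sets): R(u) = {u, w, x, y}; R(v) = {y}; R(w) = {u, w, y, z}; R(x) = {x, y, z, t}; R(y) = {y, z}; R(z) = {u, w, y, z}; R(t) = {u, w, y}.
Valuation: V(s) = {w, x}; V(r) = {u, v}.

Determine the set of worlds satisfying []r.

Let φ = []r. Evaluate φ at each world:
  u (successors {u, w, x, y}): φ is false.
  v (successors {y}): φ is false.
  w (successors {u, w, y, z}): φ is false.
  x (successors {x, y, z, t}): φ is false.
  y (successors {y, z}): φ is false.
  z (successors {u, w, y, z}): φ is false.
  t (successors {u, w, y}): φ is false.
For instance, at z:
  At z: []r requires r at every successor {u, w, y, z}.
    r fails at w, so []r is false at z.
Satisfying worlds: none.

none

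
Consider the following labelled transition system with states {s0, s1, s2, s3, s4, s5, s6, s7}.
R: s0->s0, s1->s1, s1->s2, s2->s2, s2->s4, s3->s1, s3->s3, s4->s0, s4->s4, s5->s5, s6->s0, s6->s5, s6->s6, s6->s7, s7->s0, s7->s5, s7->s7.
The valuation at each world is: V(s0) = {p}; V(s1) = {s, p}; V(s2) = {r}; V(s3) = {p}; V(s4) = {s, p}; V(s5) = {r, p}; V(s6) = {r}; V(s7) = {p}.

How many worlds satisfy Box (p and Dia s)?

Recall that Box ψ holds at a world iff ψ holds at every accessible world, and Dia ψ holds iff ψ holds at some accessible world.
Let φ = Box (p and Dia s). Evaluate φ at each world:
  s0 (successors {s0}): φ is false.
  s1 (successors {s1, s2}): φ is false.
  s2 (successors {s2, s4}): φ is false.
  s3 (successors {s1, s3}): φ is true.
  s4 (successors {s0, s4}): φ is false.
  s5 (successors {s5}): φ is false.
  s6 (successors {s0, s5, s6, s7}): φ is false.
  s7 (successors {s0, s5, s7}): φ is false.
For instance, at s7:
  At s7: Box (p and Dia s) requires p and Dia s at every successor {s0, s5, s7}.
    p and Dia s fails at s0, so Box (p and Dia s) is false at s7.
      At s0: p is true, Dia s is false, so p and Dia s is false.
Satisfying worlds: {s3}

1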